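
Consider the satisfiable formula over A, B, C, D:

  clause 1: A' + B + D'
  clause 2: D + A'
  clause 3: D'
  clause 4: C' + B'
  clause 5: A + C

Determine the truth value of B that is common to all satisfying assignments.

Suppose B = 1.
From the singleton clause (D'), D = 0.
From the singleton clause (A'), A = 0.
From the singleton clause (C'), C = 0.
Now (C) is unsatisfied and unit — conflict.
So every satisfying assignment has B = False.

False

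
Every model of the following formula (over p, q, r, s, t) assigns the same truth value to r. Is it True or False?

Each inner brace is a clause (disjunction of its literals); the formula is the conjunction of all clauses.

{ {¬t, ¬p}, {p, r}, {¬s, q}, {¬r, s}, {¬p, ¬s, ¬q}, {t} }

Suppose r = False.
(p) alone gives p = True.
(¬t) alone gives t = False.
That conflicts with the unit clause (t).
So every satisfying assignment has r = True.

True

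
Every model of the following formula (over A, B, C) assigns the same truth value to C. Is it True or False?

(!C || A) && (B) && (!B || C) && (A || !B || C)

True

Suppose C = false.
Unit clause (B) forces B = true.
Now (!B) is unsatisfied and unit — conflict.
So every satisfying assignment has C = True.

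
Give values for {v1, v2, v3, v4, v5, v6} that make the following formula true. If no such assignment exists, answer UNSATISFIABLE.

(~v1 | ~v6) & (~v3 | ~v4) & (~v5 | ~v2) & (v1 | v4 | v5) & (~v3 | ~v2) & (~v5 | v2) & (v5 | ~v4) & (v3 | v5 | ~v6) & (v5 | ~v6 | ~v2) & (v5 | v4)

Case v1 = 0:
Case v3 = 0:
Case v5 = 0:
(v4) alone gives v4 = 1.
But (~v4) is also a unit clause — contradiction.
So v5 must be the other value — set v5 = 1.
(~v2) alone gives v2 = 0.
But (v2) is also a unit clause — contradiction.
Both values of v5 lead to a conflict.
So v3 must be the other value — set v3 = 1.
(~v4) alone gives v4 = 0.
(v5) alone gives v5 = 1.
(~v2) alone gives v2 = 0.
But (v2) is also a unit clause — contradiction.
Both values of v3 lead to a conflict.
So v1 must be the other value — set v1 = 1.
(~v6) alone gives v6 = 0.
Case v3 = 0:
Case v5 = 0:
(~v4) alone gives v4 = 0.
But (v4) is also a unit clause — contradiction.
So v5 must be the other value — set v5 = 1.
(~v2) alone gives v2 = 0.
But (v2) is also a unit clause — contradiction.
Both values of v5 lead to a conflict.
So v3 must be the other value — set v3 = 1.
(~v4) alone gives v4 = 0.
(~v2) alone gives v2 = 0.
(~v5) alone gives v5 = 0.
But (v5) is also a unit clause — contradiction.
Both values of v3 lead to a conflict.
Both values of v1 lead to a conflict.

UNSATISFIABLE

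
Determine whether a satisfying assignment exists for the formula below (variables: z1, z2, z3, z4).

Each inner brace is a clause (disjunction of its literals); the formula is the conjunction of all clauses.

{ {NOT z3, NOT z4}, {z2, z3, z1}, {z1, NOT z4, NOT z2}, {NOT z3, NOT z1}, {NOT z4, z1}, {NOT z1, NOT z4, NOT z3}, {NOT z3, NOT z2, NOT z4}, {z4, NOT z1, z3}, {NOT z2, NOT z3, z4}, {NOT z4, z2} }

Suppose z3 = true.
From the singleton clause (NOT z4), z4 = false.
From the singleton clause (NOT z1), z1 = false.
From the singleton clause (NOT z2), z2 = false.
Every clause now holds.
A satisfying assignment: z1=false,  z2=false,  z3=true,  z4=false.

Satisfiable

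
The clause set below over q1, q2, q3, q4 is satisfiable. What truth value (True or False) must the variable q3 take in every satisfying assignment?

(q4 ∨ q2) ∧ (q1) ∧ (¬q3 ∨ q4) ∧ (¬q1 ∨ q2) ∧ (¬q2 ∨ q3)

True

Suppose q3 = False.
(q1) alone gives q1 = True.
(q2) alone gives q2 = True.
Now (¬q2) is unsatisfied and unit — conflict.
So every satisfying assignment has q3 = True.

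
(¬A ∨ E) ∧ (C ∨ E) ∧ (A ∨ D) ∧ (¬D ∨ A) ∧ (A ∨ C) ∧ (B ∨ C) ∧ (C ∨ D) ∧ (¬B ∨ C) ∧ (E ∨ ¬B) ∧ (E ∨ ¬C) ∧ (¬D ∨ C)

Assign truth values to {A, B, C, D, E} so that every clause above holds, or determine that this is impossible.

A: True, B: False, C: True, D: True, E: True

Try A = True.
(E) alone gives E = True.
Try B = False.
(C) alone gives C = True.
All clauses hold; D can take either value.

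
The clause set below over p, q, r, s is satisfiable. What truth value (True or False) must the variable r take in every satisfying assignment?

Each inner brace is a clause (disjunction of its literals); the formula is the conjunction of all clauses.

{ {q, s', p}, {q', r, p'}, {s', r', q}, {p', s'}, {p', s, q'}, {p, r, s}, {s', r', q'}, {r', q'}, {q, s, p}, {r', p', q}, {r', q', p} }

Suppose r = 1.
The clause (q') is unit, so q = 0.
The clause (s') is unit, so s = 0.
The clause (p) is unit, so p = 1.
Now (p') is unsatisfied and unit — conflict.
So every satisfying assignment has r = False.

False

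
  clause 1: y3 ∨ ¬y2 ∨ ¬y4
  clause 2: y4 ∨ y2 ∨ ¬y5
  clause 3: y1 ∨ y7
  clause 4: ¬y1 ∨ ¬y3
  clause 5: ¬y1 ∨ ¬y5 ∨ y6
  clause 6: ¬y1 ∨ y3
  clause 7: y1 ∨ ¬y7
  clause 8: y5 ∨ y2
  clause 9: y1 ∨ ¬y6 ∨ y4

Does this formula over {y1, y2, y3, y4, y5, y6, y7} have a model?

No

Try y1 = True.
(¬y3) alone gives y3 = False.
But (y3) is also a unit clause — contradiction.
Undo y1 and try y1 = False.
(y7) alone gives y7 = True.
But (¬y7) is also a unit clause — contradiction.
Both values of y1 lead to a conflict.
No assignment satisfies every clause.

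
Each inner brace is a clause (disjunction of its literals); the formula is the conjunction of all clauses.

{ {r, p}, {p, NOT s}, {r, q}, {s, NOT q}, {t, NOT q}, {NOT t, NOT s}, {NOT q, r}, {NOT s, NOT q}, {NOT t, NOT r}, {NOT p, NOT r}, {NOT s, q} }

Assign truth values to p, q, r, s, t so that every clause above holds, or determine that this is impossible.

Suppose r = true.
The clause (NOT t) is unit, so t = false.
The clause (NOT q) is unit, so q = false.
The clause (NOT p) is unit, so p = false.
The clause (NOT s) is unit, so s = false.
All clauses are satisfied.

p: false,  q: false,  r: true,  s: false,  t: false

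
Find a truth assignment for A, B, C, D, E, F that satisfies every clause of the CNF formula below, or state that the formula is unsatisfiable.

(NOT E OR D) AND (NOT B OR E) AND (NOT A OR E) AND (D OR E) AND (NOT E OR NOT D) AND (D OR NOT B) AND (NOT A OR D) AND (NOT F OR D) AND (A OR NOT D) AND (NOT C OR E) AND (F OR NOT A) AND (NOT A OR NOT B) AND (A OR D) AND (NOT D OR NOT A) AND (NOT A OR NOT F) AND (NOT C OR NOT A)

UNSATISFIABLE

Case E = false:
Unit clause (NOT B) forces B = false.
Unit clause (NOT A) forces A = false.
Unit clause (D) forces D = true.
But (NOT D) is also a unit clause — contradiction.
Backtrack on E: now try E = true.
Unit clause (D) forces D = true.
But (NOT D) is also a unit clause — contradiction.
Either choice for E ends in contradiction.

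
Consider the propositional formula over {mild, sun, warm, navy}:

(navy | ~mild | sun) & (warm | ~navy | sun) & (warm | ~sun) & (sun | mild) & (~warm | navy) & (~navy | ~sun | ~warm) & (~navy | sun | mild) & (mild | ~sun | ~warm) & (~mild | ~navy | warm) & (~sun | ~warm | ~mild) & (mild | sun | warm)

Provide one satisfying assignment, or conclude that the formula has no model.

Try warm = 1.
From the singleton clause (navy), navy = 1.
From the singleton clause (~sun), sun = 0.
From the singleton clause (mild), mild = 1.
All clauses are satisfied.

mild=1,  sun=0,  warm=1,  navy=1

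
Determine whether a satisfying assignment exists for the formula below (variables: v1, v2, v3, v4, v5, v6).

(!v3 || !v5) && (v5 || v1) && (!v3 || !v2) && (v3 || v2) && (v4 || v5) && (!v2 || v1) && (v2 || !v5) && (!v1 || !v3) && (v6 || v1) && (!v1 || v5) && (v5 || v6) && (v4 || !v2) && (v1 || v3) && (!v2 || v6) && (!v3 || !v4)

Branch on v3: set v3 = false.
The clause (v2) is unit, so v2 = true.
The clause (v1) is unit, so v1 = true.
The clause (v5) is unit, so v5 = true.
The clause (v4) is unit, so v4 = true.
The clause (v6) is unit, so v6 = true.
This assignment satisfies each clause.
A satisfying assignment: v1=true,  v2=true,  v3=false,  v4=true,  v5=true,  v6=true.

Yes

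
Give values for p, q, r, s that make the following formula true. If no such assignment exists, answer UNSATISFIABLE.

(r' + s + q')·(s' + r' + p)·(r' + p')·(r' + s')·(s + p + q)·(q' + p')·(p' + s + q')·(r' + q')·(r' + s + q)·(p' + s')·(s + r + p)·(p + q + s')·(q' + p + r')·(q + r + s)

Suppose r = 0.
Suppose q = 1.
From the singleton clause (p'), p = 0.
From the singleton clause (s), s = 1.
All clauses are satisfied.

p=0; q=1; r=0; s=1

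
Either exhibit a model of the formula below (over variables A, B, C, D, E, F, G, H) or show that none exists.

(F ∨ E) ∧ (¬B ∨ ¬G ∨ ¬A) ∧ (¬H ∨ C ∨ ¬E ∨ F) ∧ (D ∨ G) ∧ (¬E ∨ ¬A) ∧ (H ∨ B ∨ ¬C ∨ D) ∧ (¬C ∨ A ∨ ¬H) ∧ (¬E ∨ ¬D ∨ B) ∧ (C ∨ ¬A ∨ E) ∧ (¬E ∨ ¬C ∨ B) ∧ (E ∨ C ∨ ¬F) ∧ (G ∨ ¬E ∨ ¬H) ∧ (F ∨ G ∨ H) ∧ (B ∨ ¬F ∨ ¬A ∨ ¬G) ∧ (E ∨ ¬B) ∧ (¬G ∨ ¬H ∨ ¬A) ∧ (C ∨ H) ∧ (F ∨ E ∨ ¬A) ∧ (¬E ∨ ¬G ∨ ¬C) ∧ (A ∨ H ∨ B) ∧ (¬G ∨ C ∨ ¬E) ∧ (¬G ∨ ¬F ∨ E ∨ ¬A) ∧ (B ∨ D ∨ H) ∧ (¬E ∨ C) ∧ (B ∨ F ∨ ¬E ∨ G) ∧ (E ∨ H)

A ↦ True; B ↦ False; C ↦ True; D ↦ True; E ↦ False; F ↦ True; G ↦ False; H ↦ True

Suppose F = True.
Suppose D = True.
Suppose E = False.
The clause (C) is unit, so C = True.
The clause (¬B) is unit, so B = False.
The clause (H) is unit, so H = True.
The clause (A) is unit, so A = True.
The clause (¬G) is unit, so G = False.
All clauses are satisfied.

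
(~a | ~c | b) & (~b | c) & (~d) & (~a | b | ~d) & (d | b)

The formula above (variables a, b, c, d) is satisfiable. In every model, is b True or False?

True

Suppose b = 0.
Unit clause (~d) forces d = 0.
That conflicts with the unit clause (d).
So every satisfying assignment has b = True.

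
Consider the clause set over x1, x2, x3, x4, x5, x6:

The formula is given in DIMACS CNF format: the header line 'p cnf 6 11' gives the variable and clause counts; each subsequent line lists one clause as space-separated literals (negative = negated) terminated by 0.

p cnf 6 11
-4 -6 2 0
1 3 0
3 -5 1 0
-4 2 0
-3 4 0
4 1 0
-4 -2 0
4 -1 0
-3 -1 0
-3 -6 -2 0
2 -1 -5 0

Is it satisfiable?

Unsatisfiable

Case x1 = True:
(x4) alone gives x4 = True.
(x2) alone gives x2 = True.
Now (¬x2) is unsatisfied and unit — conflict.
So x1 must be the other value — set x1 = False.
(x3) alone gives x3 = True.
(x4) alone gives x4 = True.
(x2) alone gives x2 = True.
Now (¬x2) is unsatisfied and unit — conflict.
Both values of x1 lead to a conflict.
No assignment satisfies every clause.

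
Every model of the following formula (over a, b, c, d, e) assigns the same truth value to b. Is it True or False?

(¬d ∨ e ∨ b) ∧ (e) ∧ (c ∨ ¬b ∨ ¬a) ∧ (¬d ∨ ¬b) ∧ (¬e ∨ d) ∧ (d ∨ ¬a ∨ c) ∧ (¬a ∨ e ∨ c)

Suppose b = True.
(e) alone gives e = True.
(¬d) alone gives d = False.
That conflicts with the unit clause (d).
So every satisfying assignment has b = False.

False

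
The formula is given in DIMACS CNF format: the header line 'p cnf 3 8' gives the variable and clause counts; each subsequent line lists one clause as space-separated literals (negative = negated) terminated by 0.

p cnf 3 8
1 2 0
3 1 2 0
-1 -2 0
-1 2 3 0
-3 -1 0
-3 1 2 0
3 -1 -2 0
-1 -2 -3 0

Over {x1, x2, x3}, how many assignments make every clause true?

There are 2^3 = 8 truth assignments over (x1, x2, x3).
Check each against the 8 clauses (columns in the order x1, x2, x3):
  F F F  ✗ fails (x1 ∨ x2)
  F F T  ✗ fails (x1 ∨ x2)
  F T F  ✓ satisfies all
  F T T  ✓ satisfies all
  T F F  ✗ fails (¬x1 ∨ x2 ∨ x3)
  T F T  ✗ fails (¬x3 ∨ ¬x1)
  T T F  ✗ fails (¬x1 ∨ ¬x2)
  T T T  ✗ fails (¬x1 ∨ ¬x2)
2 of the 8 rows are models.

2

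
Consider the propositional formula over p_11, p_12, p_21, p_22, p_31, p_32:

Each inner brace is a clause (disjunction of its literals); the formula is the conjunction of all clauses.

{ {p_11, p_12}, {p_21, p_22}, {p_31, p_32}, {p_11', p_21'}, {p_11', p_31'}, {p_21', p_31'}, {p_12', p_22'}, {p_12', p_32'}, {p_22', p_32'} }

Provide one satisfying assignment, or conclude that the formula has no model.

UNSATISFIABLE

Suppose p_11 = 1.
From the singleton clause (p_21'), p_21 = 0.
From the singleton clause (p_22), p_22 = 1.
From the singleton clause (p_31'), p_31 = 0.
From the singleton clause (p_32), p_32 = 1.
Now (p_32') is unsatisfied and unit — conflict.
Undo p_11 and try p_11 = 0.
From the singleton clause (p_12), p_12 = 1.
From the singleton clause (p_22'), p_22 = 0.
From the singleton clause (p_21), p_21 = 1.
From the singleton clause (p_31'), p_31 = 0.
From the singleton clause (p_32), p_32 = 1.
Now (p_32') is unsatisfied and unit — conflict.
Either choice for p_11 ends in contradiction.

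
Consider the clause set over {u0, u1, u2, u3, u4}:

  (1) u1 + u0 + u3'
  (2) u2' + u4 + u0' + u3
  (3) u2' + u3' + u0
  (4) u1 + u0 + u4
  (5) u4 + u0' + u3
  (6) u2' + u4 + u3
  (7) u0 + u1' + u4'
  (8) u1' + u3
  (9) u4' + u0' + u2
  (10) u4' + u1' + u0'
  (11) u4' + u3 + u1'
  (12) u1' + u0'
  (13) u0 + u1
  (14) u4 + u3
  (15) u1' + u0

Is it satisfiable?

Case u1 = 0:
Unit clause (u0) forces u0 = 1.
Case u4 = 1:
Unit clause (u2) forces u2 = 1.
All clauses hold; u3 can take either value.
A satisfying assignment: u0 ↦ 1,  u1 ↦ 0,  u2 ↦ 1,  u3 ↦ 0,  u4 ↦ 1.

Yes, satisfiable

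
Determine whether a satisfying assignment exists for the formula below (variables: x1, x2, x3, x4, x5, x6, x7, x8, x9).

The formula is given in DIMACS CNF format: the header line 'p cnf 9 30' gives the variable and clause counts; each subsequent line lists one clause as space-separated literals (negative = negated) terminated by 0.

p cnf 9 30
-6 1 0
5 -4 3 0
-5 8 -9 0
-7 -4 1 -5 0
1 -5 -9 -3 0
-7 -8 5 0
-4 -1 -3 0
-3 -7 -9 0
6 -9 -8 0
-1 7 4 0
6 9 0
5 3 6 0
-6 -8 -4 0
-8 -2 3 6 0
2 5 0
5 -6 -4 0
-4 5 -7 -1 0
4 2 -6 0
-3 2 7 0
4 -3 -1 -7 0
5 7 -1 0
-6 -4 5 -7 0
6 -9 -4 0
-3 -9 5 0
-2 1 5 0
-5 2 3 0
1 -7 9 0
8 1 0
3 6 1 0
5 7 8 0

Branch on x6: set x6 = True.
Unit clause (x1) forces x1 = True.
Branch on x4: set x4 = False.
Unit clause (x7) forces x7 = True.
Unit clause (x2) forces x2 = True.
Unit clause (¬x3) forces x3 = False.
Branch on x8: set x8 = True.
Unit clause (x5) forces x5 = True.
All clauses hold; x9 can take either value.
A satisfying assignment: x1: True, x2: True, x3: False, x4: False, x5: True, x6: True, x7: True, x8: True, x9: True.

Satisfiable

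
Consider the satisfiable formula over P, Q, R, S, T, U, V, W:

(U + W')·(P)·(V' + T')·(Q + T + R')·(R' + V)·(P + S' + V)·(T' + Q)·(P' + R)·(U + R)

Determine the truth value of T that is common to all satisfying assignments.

Suppose T = 1.
(P) alone gives P = 1.
(V') alone gives V = 0.
(R') alone gives R = 0.
That conflicts with the unit clause (R).
So every satisfying assignment has T = False.

False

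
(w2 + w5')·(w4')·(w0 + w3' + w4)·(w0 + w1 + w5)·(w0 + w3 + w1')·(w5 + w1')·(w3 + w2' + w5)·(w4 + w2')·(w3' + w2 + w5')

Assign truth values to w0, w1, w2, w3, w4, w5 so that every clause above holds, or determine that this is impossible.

w0 ↦ 1; w1 ↦ 0; w2 ↦ 0; w3 ↦ 0; w4 ↦ 0; w5 ↦ 0

From the singleton clause (w4'), w4 = 0.
From the singleton clause (w2'), w2 = 0.
From the singleton clause (w5'), w5 = 0.
From the singleton clause (w1'), w1 = 0.
From the singleton clause (w0), w0 = 1.
All clauses hold; w3 can take either value.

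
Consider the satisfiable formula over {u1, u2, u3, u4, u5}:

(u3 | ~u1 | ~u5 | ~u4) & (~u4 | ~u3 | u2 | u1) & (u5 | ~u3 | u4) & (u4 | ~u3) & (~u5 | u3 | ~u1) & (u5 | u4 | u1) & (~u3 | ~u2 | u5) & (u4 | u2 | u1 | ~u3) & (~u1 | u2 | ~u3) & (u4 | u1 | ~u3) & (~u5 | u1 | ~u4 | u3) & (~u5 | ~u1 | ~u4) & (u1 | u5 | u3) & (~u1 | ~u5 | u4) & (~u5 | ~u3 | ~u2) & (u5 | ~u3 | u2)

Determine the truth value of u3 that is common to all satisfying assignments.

False

Suppose u3 = 1.
Unit clause (u4) forces u4 = 1.
Case u2 = 1:
Unit clause (u5) forces u5 = 1.
That conflicts with the unit clause (~u5).
Backtrack on u2: now try u2 = 0.
Unit clause (u1) forces u1 = 1.
That conflicts with the unit clause (~u1).
Neither u2 = 1 nor u2 = 0 works.
So every satisfying assignment has u3 = False.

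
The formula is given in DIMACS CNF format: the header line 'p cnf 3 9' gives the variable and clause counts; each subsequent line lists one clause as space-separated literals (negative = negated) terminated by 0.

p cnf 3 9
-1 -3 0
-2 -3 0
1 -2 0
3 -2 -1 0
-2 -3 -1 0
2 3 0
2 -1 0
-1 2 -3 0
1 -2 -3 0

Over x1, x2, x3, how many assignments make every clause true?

1

There are 2^3 = 8 truth assignments over (x1, x2, x3).
Check each against the 9 clauses (columns in the order x1, x2, x3):
  F F F  ✗ fails (x2 ∨ x3)
  F F T  ✓ satisfies all
  F T F  ✗ fails (x1 ∨ ¬x2)
  F T T  ✗ fails (¬x2 ∨ ¬x3)
  T F F  ✗ fails (x2 ∨ x3)
  T F T  ✗ fails (¬x1 ∨ ¬x3)
  T T F  ✗ fails (x3 ∨ ¬x2 ∨ ¬x1)
  T T T  ✗ fails (¬x1 ∨ ¬x3)
1 of the 8 rows is a model.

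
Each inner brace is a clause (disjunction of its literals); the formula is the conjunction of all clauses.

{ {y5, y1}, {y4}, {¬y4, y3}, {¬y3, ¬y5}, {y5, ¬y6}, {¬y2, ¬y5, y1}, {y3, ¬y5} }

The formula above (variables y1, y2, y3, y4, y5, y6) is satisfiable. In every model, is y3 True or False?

True

Suppose y3 = False.
From the singleton clause (y4), y4 = True.
That conflicts with the unit clause (¬y4).
So every satisfying assignment has y3 = True.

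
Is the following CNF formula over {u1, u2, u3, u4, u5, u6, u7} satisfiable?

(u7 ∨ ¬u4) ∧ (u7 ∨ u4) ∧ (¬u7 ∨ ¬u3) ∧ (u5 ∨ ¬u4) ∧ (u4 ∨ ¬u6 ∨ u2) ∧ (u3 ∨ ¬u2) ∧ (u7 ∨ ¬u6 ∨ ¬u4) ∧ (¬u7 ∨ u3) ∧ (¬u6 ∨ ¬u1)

Branch on u7: set u7 = True.
Unit clause (¬u3) forces u3 = False.
But (u3) is also a unit clause — contradiction.
Undo u7 and try u7 = False.
Unit clause (¬u4) forces u4 = False.
But (u4) is also a unit clause — contradiction.
Either choice for u7 ends in contradiction.
No assignment satisfies every clause.

No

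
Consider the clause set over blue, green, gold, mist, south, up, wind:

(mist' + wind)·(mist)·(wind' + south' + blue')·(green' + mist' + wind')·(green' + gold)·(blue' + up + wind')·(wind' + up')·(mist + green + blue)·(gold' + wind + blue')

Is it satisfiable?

From the singleton clause (mist), mist = 1.
From the singleton clause (wind), wind = 1.
From the singleton clause (green'), green = 0.
From the singleton clause (up'), up = 0.
From the singleton clause (blue'), blue = 0.
Every clause is now satisfied; gold, south are unconstrained.
A satisfying assignment: blue: 0, green: 0, gold: 0, mist: 1, south: 1, up: 0, wind: 1.

Yes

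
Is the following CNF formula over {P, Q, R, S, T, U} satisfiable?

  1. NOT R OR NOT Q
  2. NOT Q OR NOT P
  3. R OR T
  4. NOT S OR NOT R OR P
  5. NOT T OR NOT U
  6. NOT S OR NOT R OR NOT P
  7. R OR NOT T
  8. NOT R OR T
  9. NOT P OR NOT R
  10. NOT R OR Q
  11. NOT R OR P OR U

Unsatisfiable

Suppose R = false.
From the singleton clause (T), T = true.
That conflicts with the unit clause (NOT T).
Undo R and try R = true.
From the singleton clause (NOT Q), Q = false.
That conflicts with the unit clause (Q).
Either choice for R ends in contradiction.
No assignment satisfies every clause.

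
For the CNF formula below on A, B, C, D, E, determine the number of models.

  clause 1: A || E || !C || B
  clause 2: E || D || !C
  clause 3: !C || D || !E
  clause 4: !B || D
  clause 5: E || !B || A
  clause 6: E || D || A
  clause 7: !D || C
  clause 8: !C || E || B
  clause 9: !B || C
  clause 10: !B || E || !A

There are 2^5 = 32 truth assignments over (A, B, C, D, E).
Split on D. With D = true, the clauses containing D are satisfied and !D drops from the rest; 4 of the 2^4 = 16 assignments to the other variables satisfy what remains.
With D = false, by the same count on the reduced clause set, 3 assignments work.
Total: 4 + 3 = 7.

7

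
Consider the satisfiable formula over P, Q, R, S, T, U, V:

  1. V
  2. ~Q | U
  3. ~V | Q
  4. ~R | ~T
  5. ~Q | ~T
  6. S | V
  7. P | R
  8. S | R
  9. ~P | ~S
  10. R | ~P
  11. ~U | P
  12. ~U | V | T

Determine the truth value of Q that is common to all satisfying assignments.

Suppose Q = 0.
(V) alone gives V = 1.
But (~V) is also a unit clause — contradiction.
So every satisfying assignment has Q = True.

True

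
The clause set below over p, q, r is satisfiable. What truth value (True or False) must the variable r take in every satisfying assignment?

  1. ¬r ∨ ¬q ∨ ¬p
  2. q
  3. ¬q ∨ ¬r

Suppose r = True.
(q) alone gives q = True.
That conflicts with the unit clause (¬q).
So every satisfying assignment has r = False.

False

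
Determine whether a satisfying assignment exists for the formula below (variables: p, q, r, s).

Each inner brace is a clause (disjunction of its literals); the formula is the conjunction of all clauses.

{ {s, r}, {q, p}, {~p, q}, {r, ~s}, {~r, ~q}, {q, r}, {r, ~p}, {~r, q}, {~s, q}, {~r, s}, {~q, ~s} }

No

Try s = 1.
From the singleton clause (r), r = 1.
From the singleton clause (~q), q = 0.
But (q) is also a unit clause — contradiction.
So s must be the other value — set s = 0.
From the singleton clause (r), r = 1.
But (~r) is also a unit clause — contradiction.
Either choice for s ends in contradiction.
No assignment satisfies every clause.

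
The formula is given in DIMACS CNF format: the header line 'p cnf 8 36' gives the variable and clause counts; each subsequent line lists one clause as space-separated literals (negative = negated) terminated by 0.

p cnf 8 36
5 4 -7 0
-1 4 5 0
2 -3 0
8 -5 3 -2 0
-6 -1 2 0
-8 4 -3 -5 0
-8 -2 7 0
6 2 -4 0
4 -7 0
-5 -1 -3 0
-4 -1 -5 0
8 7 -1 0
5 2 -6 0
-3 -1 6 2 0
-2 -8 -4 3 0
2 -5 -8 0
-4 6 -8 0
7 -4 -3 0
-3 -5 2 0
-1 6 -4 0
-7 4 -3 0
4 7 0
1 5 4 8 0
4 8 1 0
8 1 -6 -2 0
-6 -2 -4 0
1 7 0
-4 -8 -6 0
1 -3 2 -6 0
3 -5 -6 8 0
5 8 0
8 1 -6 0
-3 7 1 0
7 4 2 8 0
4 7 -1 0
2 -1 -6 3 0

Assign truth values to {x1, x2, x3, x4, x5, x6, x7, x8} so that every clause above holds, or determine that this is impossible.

Try x2 = True.
Try x8 = False.
(x5) alone gives x5 = True.
(x3) alone gives x3 = True.
(¬x1) alone gives x1 = False.
(x4) alone gives x4 = True.
(x7) alone gives x7 = True.
(¬x6) alone gives x6 = False.
Every clause now holds.

x1 ↦ False, x2 ↦ True, x3 ↦ True, x4 ↦ True, x5 ↦ True, x6 ↦ False, x7 ↦ True, x8 ↦ False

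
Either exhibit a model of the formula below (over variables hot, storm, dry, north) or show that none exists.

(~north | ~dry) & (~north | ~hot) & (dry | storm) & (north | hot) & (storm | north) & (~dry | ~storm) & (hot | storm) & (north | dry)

Try north = 1.
The clause (~dry) is unit, so dry = 0.
The clause (~hot) is unit, so hot = 0.
The clause (storm) is unit, so storm = 1.
This assignment satisfies each clause.

hot: 0, storm: 1, dry: 0, north: 1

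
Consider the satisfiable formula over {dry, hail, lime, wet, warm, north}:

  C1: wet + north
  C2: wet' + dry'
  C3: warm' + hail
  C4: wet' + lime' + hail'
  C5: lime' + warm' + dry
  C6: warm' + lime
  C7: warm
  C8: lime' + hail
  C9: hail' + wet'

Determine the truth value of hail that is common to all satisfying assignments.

True

Suppose hail = 0.
(warm') alone gives warm = 0.
That conflicts with the unit clause (warm).
So every satisfying assignment has hail = True.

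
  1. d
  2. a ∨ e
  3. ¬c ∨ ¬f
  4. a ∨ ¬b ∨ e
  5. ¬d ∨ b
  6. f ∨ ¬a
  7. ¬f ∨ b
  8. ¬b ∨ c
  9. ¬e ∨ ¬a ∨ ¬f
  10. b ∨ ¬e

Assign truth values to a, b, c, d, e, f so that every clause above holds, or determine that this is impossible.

a: False, b: True, c: True, d: True, e: True, f: False

Unit clause (d) forces d = True.
Unit clause (b) forces b = True.
Unit clause (c) forces c = True.
Unit clause (¬f) forces f = False.
Unit clause (¬a) forces a = False.
Unit clause (e) forces e = True.
All clauses are satisfied.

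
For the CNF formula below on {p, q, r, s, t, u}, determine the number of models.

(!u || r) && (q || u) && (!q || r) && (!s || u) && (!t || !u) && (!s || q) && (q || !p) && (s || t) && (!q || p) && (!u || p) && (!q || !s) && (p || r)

There are 2^6 = 64 truth assignments over (p, q, r, s, t, u).
Split on t. With t = true, the clauses containing t are satisfied and !t drops from the rest; 1 of the 2^5 = 32 assignments to the other variables satisfy what remains.
With t = false, by the same count on the reduced clause set, 0 assignments work.
Total: 1 + 0 = 1.

1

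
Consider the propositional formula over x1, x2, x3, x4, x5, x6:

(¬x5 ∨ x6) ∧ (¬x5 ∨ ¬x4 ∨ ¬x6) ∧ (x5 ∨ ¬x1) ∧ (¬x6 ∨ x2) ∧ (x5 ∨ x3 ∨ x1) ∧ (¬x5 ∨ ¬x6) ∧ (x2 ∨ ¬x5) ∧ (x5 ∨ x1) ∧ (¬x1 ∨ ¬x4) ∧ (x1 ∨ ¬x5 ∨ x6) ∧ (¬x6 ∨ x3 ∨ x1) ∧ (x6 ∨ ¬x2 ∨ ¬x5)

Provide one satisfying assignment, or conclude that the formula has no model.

UNSATISFIABLE

Suppose x5 = False.
Unit clause (¬x1) forces x1 = False.
Now (x1) is unsatisfied and unit — conflict.
Undo x5 and try x5 = True.
Unit clause (x6) forces x6 = True.
Now (¬x6) is unsatisfied and unit — conflict.
Either choice for x5 ends in contradiction.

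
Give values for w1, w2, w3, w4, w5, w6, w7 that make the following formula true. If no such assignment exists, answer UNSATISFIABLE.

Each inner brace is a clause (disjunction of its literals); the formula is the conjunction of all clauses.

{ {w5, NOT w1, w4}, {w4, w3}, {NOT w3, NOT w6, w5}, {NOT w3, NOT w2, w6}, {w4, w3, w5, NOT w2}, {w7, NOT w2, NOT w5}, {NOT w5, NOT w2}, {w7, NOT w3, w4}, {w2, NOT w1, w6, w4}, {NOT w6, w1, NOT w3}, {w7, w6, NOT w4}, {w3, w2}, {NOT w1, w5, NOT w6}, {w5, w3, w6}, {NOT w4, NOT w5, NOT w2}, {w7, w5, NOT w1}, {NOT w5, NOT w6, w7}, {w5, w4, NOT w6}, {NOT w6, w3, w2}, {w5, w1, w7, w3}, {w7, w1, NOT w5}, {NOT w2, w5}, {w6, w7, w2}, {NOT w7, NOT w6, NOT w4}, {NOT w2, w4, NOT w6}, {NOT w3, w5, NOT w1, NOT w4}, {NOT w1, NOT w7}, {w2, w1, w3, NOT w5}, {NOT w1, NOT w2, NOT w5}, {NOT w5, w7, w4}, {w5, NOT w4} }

w1 ↦ false,  w2 ↦ false,  w3 ↦ true,  w4 ↦ false,  w5 ↦ false,  w6 ↦ false,  w7 ↦ true

Branch on w4: set w4 = false.
(w3) alone gives w3 = true.
(w7) alone gives w7 = true.
(NOT w1) alone gives w1 = false.
(NOT w6) alone gives w6 = false.
(NOT w2) alone gives w2 = false.
No clause remains; w5 is free.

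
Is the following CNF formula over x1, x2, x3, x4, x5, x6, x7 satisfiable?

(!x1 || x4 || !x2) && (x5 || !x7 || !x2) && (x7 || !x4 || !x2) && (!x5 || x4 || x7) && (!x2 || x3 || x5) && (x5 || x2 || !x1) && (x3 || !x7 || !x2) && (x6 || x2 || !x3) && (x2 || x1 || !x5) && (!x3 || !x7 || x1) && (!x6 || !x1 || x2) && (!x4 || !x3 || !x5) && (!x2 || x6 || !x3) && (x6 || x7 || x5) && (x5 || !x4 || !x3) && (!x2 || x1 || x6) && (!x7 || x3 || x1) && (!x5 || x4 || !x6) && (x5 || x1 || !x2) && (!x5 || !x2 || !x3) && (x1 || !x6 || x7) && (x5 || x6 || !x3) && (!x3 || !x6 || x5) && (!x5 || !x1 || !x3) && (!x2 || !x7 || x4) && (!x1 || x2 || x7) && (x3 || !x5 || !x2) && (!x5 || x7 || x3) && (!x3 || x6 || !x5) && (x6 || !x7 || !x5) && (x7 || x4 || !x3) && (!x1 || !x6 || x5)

No, unsatisfiable

Branch on x1: set x1 = false.
Branch on x2: set x2 = true.
The clause (x6) is unit, so x6 = true.
The clause (x5) is unit, so x5 = true.
The clause (x4) is unit, so x4 = true.
The clause (x7) is unit, so x7 = true.
The clause (x3) is unit, so x3 = true.
But (!x3) is also a unit clause — contradiction.
So x2 must be the other value — set x2 = false.
The clause (!x5) is unit, so x5 = false.
Branch on x6: set x6 = true.
The clause (x7) is unit, so x7 = true.
The clause (!x3) is unit, so x3 = false.
But (x3) is also a unit clause — contradiction.
So x6 must be the other value — set x6 = false.
The clause (!x3) is unit, so x3 = false.
The clause (x7) is unit, so x7 = true.
But (!x7) is also a unit clause — contradiction.
Either choice for x6 ends in contradiction.
Either choice for x2 ends in contradiction.
So x1 must be the other value — set x1 = true.
Branch on x4: set x4 = true.
Branch on x7: set x7 = true.
Branch on x5: set x5 = true.
The clause (!x3) is unit, so x3 = false.
The clause (!x2) is unit, so x2 = false.
The clause (!x6) is unit, so x6 = false.
But (x6) is also a unit clause — contradiction.
So x5 must be the other value — set x5 = false.
The clause (!x2) is unit, so x2 = false.
But (x2) is also a unit clause — contradiction.
Either choice for x5 ends in contradiction.
So x7 must be the other value — set x7 = false.
The clause (!x2) is unit, so x2 = false.
But (x2) is also a unit clause — contradiction.
Either choice for x7 ends in contradiction.
So x4 must be the other value — set x4 = false.
The clause (!x2) is unit, so x2 = false.
The clause (x5) is unit, so x5 = true.
The clause (x7) is unit, so x7 = true.
The clause (!x6) is unit, so x6 = false.
But (x6) is also a unit clause — contradiction.
Either choice for x4 ends in contradiction.
Either choice for x1 ends in contradiction.
No assignment satisfies every clause.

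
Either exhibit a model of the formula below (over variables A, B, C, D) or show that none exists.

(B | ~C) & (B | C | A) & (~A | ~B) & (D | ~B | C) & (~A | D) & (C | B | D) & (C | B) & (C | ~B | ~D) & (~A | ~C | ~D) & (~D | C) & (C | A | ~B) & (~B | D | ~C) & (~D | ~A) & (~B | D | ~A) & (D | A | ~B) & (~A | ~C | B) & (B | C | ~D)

Case B = 1:
(~A) alone gives A = 0.
(C) alone gives C = 1.
(D) alone gives D = 1.
All clauses are satisfied.

A ↦ 0,  B ↦ 1,  C ↦ 1,  D ↦ 1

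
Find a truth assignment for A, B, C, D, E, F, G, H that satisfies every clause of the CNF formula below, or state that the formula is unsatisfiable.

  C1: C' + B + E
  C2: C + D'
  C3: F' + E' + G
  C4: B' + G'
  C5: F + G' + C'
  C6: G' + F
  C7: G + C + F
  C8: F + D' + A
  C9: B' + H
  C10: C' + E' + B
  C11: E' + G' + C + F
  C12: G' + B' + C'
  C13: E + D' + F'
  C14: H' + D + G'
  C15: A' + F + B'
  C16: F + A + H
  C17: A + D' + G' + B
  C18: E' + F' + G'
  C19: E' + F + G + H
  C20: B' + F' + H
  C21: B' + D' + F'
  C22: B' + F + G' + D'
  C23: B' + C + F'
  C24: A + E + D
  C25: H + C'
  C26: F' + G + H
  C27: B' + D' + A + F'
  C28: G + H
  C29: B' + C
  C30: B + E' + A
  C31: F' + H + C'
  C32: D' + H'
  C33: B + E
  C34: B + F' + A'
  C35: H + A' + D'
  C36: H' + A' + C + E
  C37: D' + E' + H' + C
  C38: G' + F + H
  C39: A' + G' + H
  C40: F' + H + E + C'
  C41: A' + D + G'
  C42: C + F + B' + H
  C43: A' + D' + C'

Suppose C = 1.
From the singleton clause (H), H = 1.
From the singleton clause (D'), D = 0.
From the singleton clause (G'), G = 0.
Suppose B = 1.
Suppose F = 0.
From the singleton clause (A'), A = 0.
From the singleton clause (E), E = 1.
All clauses are satisfied.

A ↦ 0,  B ↦ 1,  C ↦ 1,  D ↦ 0,  E ↦ 1,  F ↦ 0,  G ↦ 0,  H ↦ 1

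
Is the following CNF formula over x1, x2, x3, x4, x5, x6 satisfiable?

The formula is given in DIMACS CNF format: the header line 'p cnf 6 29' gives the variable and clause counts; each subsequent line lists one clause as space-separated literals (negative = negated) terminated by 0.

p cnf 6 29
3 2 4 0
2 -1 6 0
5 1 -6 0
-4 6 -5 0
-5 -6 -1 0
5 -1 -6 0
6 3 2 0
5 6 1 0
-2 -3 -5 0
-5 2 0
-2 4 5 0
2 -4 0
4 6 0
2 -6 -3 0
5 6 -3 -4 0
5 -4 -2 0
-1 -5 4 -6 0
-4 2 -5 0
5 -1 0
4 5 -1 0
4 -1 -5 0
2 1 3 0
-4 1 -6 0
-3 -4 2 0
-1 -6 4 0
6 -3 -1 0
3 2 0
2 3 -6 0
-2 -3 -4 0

Yes

Case x5 = True:
From the singleton clause (x2), x2 = True.
From the singleton clause (¬x3), x3 = False.
Case x4 = False:
From the singleton clause (x6), x6 = True.
From the singleton clause (¬x1), x1 = False.
All clauses are satisfied.
A satisfying assignment: x1 ↦ False; x2 ↦ True; x3 ↦ False; x4 ↦ False; x5 ↦ True; x6 ↦ True.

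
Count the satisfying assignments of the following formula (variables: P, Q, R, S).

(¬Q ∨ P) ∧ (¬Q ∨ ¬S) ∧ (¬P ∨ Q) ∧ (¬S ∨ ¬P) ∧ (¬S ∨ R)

There are 2^4 = 16 truth assignments over (P, Q, R, S).
Check each against the 5 clauses (columns in the order P, Q, R, S):
  F F F F  ✓ satisfies all
  F F F T  ✗ fails (¬S ∨ R)
  F F T F  ✓ satisfies all
  F F T T  ✓ satisfies all
  F T F F  ✗ fails (¬Q ∨ P)
  F T F T  ✗ fails (¬Q ∨ P)
  F T T F  ✗ fails (¬Q ∨ P)
  F T T T  ✗ fails (¬Q ∨ P)
  T F F F  ✗ fails (¬P ∨ Q)
  T F F T  ✗ fails (¬P ∨ Q)
  T F T F  ✗ fails (¬P ∨ Q)
  T F T T  ✗ fails (¬P ∨ Q)
  T T F F  ✓ satisfies all
  T T F T  ✗ fails (¬Q ∨ ¬S)
  T T T F  ✓ satisfies all
  T T T T  ✗ fails (¬Q ∨ ¬S)
5 of the 16 rows are models.

5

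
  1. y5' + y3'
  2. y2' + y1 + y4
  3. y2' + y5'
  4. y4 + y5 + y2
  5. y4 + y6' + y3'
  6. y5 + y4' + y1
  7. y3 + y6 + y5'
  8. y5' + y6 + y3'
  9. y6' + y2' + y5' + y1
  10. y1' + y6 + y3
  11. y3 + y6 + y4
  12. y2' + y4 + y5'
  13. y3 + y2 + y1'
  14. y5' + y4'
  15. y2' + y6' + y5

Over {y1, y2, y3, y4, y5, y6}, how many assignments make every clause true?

There are 2^6 = 64 truth assignments over (y1, y2, y3, y4, y5, y6).
Split on y1. With y1 = 1, the clauses containing y1 are satisfied and y1' drops from the rest; 4 of the 2^5 = 32 assignments to the other variables satisfy what remains.
With y1 = 0, by the same count on the reduced clause set, 1 assignment works.
(One model: y1=F, y2=F, y3=F, y4=F, y5=T, y6=T.)
Total: 4 + 1 = 5.

5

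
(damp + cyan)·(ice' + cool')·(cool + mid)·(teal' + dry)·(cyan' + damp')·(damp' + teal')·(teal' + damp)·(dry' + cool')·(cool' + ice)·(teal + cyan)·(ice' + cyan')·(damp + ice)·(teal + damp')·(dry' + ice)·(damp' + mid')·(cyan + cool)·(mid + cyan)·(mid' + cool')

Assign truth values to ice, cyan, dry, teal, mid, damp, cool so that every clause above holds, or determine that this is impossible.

Case damp = 1:
Unit clause (cyan') forces cyan = 0.
Unit clause (teal') forces teal = 0.
But (teal) is also a unit clause — contradiction.
So damp must be the other value — set damp = 0.
Unit clause (cyan) forces cyan = 1.
Unit clause (teal') forces teal = 0.
Unit clause (ice') forces ice = 0.
But (ice) is also a unit clause — contradiction.
Either choice for damp ends in contradiction.

UNSATISFIABLE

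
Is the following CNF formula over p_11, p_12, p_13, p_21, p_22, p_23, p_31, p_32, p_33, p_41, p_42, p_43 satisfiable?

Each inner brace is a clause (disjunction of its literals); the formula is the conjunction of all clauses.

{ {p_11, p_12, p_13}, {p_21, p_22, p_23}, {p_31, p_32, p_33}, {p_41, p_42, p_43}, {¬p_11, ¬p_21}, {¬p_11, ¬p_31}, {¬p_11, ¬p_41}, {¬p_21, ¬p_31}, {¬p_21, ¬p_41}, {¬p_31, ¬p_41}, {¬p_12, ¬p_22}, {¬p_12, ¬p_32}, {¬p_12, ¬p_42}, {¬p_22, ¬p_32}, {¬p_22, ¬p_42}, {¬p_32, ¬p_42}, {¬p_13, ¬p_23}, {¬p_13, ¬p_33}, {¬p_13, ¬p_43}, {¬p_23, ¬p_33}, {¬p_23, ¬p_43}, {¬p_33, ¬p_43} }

No

Try p_11 = False.
Try p_12 = True.
The clause (¬p_22) is unit, so p_22 = False.
The clause (¬p_32) is unit, so p_32 = False.
The clause (¬p_42) is unit, so p_42 = False.
Try p_21 = True.
The clause (¬p_31) is unit, so p_31 = False.
The clause (p_33) is unit, so p_33 = True.
The clause (¬p_41) is unit, so p_41 = False.
The clause (p_43) is unit, so p_43 = True.
That conflicts with the unit clause (¬p_43).
Backtrack on p_21: now try p_21 = False.
The clause (p_23) is unit, so p_23 = True.
The clause (¬p_13) is unit, so p_13 = False.
The clause (¬p_33) is unit, so p_33 = False.
The clause (p_31) is unit, so p_31 = True.
The clause (¬p_41) is unit, so p_41 = False.
The clause (p_43) is unit, so p_43 = True.
That conflicts with the unit clause (¬p_43).
Neither p_21 = True nor p_21 = False works.
Backtrack on p_12: now try p_12 = False.
The clause (p_13) is unit, so p_13 = True.
The clause (¬p_23) is unit, so p_23 = False.
The clause (¬p_33) is unit, so p_33 = False.
The clause (¬p_43) is unit, so p_43 = False.
Try p_21 = True.
The clause (¬p_31) is unit, so p_31 = False.
The clause (p_32) is unit, so p_32 = True.
The clause (¬p_41) is unit, so p_41 = False.
The clause (p_42) is unit, so p_42 = True.
That conflicts with the unit clause (¬p_42).
Backtrack on p_21: now try p_21 = False.
The clause (p_22) is unit, so p_22 = True.
The clause (¬p_32) is unit, so p_32 = False.
The clause (p_31) is unit, so p_31 = True.
The clause (¬p_41) is unit, so p_41 = False.
The clause (p_42) is unit, so p_42 = True.
That conflicts with the unit clause (¬p_42).
Neither p_21 = True nor p_21 = False works.
Neither p_12 = True nor p_12 = False works.
Backtrack on p_11: now try p_11 = True.
The clause (¬p_21) is unit, so p_21 = False.
The clause (¬p_31) is unit, so p_31 = False.
The clause (¬p_41) is unit, so p_41 = False.
Try p_22 = True.
The clause (¬p_12) is unit, so p_12 = False.
The clause (¬p_32) is unit, so p_32 = False.
The clause (p_33) is unit, so p_33 = True.
The clause (¬p_42) is unit, so p_42 = False.
The clause (p_43) is unit, so p_43 = True.
That conflicts with the unit clause (¬p_43).
Backtrack on p_22: now try p_22 = False.
The clause (p_23) is unit, so p_23 = True.
The clause (¬p_13) is unit, so p_13 = False.
The clause (¬p_33) is unit, so p_33 = False.
The clause (p_32) is unit, so p_32 = True.
The clause (¬p_12) is unit, so p_12 = False.
The clause (¬p_42) is unit, so p_42 = False.
The clause (p_43) is unit, so p_43 = True.
That conflicts with the unit clause (¬p_43).
Neither p_22 = True nor p_22 = False works.
Neither p_11 = True nor p_11 = False works.
No assignment satisfies every clause.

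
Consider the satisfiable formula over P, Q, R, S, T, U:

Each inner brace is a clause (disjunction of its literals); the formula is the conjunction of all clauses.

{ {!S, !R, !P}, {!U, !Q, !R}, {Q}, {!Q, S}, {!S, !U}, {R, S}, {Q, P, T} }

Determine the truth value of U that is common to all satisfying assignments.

Suppose U = true.
From the singleton clause (Q), Q = true.
From the singleton clause (!R), R = false.
From the singleton clause (S), S = true.
Now (!S) is unsatisfied and unit — conflict.
So every satisfying assignment has U = False.

False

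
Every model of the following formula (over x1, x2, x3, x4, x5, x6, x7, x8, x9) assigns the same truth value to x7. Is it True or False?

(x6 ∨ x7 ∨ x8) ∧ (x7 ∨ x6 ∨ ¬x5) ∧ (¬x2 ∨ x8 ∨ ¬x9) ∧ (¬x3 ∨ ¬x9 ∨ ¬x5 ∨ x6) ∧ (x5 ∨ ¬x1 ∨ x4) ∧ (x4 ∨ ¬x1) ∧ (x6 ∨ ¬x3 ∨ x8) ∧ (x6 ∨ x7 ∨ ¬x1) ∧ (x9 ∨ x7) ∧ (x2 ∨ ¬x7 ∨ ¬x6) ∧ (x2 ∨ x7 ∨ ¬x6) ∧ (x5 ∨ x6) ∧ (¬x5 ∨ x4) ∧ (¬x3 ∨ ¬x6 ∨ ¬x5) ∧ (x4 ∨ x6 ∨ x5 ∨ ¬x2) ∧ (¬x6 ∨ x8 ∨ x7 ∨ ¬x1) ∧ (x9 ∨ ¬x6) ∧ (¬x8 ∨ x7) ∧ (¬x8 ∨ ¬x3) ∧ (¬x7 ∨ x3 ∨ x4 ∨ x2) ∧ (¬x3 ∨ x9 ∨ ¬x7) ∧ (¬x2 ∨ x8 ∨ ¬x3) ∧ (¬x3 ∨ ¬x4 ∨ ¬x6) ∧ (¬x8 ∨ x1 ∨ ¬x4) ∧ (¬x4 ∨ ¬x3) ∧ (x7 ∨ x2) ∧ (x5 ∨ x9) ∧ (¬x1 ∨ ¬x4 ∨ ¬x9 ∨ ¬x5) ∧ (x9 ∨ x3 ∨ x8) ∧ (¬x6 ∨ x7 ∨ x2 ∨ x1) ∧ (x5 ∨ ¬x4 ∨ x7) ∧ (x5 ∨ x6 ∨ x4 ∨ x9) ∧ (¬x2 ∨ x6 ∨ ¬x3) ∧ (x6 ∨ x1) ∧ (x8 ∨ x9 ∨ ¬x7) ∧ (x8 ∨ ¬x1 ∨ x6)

True

Suppose x7 = False.
From the singleton clause (x9), x9 = True.
From the singleton clause (¬x8), x8 = False.
From the singleton clause (x6), x6 = True.
From the singleton clause (¬x2), x2 = False.
But (x2) is also a unit clause — contradiction.
So every satisfying assignment has x7 = True.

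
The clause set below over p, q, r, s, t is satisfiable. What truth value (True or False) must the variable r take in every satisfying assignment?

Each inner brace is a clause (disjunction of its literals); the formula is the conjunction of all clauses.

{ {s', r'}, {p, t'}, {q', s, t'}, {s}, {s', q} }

Suppose r = 1.
Unit clause (s') forces s = 0.
But (s) is also a unit clause — contradiction.
So every satisfying assignment has r = False.

False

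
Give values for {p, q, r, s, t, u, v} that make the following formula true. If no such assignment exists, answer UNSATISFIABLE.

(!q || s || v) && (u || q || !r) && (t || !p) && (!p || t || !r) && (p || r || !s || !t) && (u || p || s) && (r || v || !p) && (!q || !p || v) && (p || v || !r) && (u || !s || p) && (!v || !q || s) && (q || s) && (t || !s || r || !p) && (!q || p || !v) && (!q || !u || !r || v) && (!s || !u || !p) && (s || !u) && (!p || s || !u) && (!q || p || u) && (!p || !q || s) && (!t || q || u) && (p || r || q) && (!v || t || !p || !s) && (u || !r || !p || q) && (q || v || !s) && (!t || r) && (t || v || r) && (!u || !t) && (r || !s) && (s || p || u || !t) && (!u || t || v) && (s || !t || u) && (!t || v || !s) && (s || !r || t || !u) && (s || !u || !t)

Try t = true.
Unit clause (r) forces r = true.
Unit clause (!u) forces u = false.
Unit clause (q) forces q = true.
Unit clause (p) forces p = true.
Unit clause (v) forces v = true.
Unit clause (s) forces s = true.
Every clause now holds.

p ↦ true, q ↦ true, r ↦ true, s ↦ true, t ↦ true, u ↦ false, v ↦ true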